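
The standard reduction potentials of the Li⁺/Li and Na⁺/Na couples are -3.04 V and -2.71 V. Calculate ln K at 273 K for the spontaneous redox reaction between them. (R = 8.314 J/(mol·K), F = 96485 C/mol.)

E°_cell = -2.71 − (-3.04) = 0.33 V, with n = 1 electron transferred.
At equilibrium E = 0, so the Nernst equation gives ln K = nFE°/RT = (1)(96485)(0.33)/((8.314)(273)) = 14.03.

ln K = 14.0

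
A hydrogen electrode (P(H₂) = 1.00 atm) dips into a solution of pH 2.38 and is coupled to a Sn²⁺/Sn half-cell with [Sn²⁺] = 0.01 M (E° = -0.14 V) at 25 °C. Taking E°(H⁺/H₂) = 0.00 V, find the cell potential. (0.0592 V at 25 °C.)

The hydrogen couple is the cathode, so E°_cell = 0.14 V; n = 2.
[H⁺] = 10^(−2.38) = 0.0042 M, and Q = [Sn²⁺]·P(H₂) / [H⁺]^2 = 575.
E = E° − (0.0592/2) log Q = 0.14 − (0.0592/2)(2.760) = 0.058 V.

0.058 V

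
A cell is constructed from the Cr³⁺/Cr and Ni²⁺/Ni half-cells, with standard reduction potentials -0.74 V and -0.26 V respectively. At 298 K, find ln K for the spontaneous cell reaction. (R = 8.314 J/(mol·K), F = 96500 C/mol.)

ln K = 112.2

E°_cell = -0.26 − (-0.74) = 0.48 V, with n = 6 electrons transferred.
At equilibrium E = 0, so the Nernst equation gives ln K = nFE°/RT = (6)(96500)(0.48)/((8.314)(298)) = 112.17.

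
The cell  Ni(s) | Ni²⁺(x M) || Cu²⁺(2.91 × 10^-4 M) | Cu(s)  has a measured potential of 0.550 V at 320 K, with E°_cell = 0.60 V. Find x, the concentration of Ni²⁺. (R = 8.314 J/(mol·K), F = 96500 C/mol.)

0.011 M

From the Nernst equation, ln Q = nF(E° − E)/RT = 2×96500×(0.60 − 0.550)/(8.314×320) = 3.627, so Q = 37.6.
With Q = [Ni²⁺]/[Cu²⁺] and the known concentrations, [Ni²⁺] in the numerator gives [Ni²⁺] = 0.011 M.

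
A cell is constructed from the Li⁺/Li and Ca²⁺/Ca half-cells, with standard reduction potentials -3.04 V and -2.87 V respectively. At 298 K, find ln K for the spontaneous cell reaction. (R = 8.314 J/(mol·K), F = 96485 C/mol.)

E°_cell = -2.87 − (-3.04) = 0.17 V, with n = 2 electrons transferred.
At equilibrium E = 0, so the Nernst equation gives ln K = nFE°/RT = (2)(96485)(0.17)/((8.314)(298)) = 13.24.

ln K = 13.2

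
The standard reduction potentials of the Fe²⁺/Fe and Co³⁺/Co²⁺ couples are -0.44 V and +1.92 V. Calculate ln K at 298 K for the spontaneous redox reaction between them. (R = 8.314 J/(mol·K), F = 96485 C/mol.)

E°_cell = +1.92 − (-0.44) = 2.36 V, with n = 2 electrons transferred.
At equilibrium E = 0, so the Nernst equation gives ln K = nFE°/RT = (2)(96485)(2.36)/((8.314)(298)) = 183.81.

ln K = 183.8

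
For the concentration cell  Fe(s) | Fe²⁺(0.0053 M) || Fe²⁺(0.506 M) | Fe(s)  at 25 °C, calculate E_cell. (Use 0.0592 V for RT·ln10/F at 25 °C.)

0.059 V

Both half-cells are Fe²⁺/Fe, so E°_cell = 0. The concentrated side is the cathode; the cell reaction moves Fe²⁺ from high to low concentration with n = 2.
Q = [Fe²⁺]_dilute/[Fe²⁺]_conc = 0.0053/0.506 = 0.0105.
E = 0 − (0.0592/2) log Q = −(0.0592/2)(-1.980) = 0.0586 V.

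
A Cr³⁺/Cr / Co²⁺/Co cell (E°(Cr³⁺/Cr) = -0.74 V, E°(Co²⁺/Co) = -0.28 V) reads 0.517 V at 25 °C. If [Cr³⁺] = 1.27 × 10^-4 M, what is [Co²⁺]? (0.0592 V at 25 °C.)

0.21 M

From the Nernst equation, log Q = n(E° − E)/0.0592 = 6(0.46 − 0.517)/0.0592 = -5.777, so Q = 1.67 × 10^-6.
With Q = [Cr³⁺]^2/[Co²⁺]^3 and the known concentrations, [Co²⁺]^3 in the denominator gives [Co²⁺] = 0.21 M.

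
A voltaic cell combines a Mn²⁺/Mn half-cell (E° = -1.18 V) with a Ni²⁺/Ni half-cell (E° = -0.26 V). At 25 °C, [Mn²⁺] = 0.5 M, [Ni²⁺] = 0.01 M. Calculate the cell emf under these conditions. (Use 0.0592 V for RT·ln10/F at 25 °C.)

The Ni²⁺/Ni couple has the higher reduction potential and acts as the cathode, so E°_cell = -0.26 − (-1.18) = 0.92 V.
Balancing electrons gives n = 2; the reaction quotient is Q = [Mn²⁺]/[Ni²⁺] = 50.0.
At 25 °C, E = E° − (0.0592/n) log Q = 0.92 − (0.0592/2)(1.699) = 0.920 − 0.050 = 0.870 V.

0.870 V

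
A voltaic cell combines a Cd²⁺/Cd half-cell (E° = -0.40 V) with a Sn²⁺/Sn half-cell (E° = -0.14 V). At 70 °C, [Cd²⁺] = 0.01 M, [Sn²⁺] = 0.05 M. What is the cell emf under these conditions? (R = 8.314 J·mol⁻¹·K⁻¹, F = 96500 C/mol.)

The Sn²⁺/Sn couple has the higher reduction potential and acts as the cathode, so E°_cell = -0.14 − (-0.40) = 0.26 V.
Balancing electrons gives n = 2; the reaction quotient is Q = [Cd²⁺]/[Sn²⁺] = 0.200.
E = E° − (RT/nF) ln Q = 0.26 − (8.314×343)/(2×96500) × (-1.609) = 0.260 + 0.024 = 0.284 V.

0.284 V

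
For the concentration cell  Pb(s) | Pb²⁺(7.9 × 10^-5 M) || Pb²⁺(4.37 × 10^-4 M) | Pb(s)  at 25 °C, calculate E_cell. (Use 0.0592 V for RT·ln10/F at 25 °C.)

0.022 V

Both half-cells are Pb²⁺/Pb, so E°_cell = 0. The concentrated side is the cathode; the cell reaction moves Pb²⁺ from high to low concentration with n = 2.
Q = [Pb²⁺]_dilute/[Pb²⁺]_conc = 7.9 × 10^-5/4.37 × 10^-4 = 0.181.
E = 0 − (0.0592/2) log Q = −(0.0592/2)(-0.743) = 0.0220 V.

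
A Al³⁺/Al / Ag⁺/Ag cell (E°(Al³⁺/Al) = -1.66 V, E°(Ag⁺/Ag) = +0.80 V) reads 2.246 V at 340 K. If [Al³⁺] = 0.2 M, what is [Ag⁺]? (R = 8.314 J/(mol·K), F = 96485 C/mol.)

3.9 × 10^-4 M

From the Nernst equation, ln Q = nF(E° − E)/RT = 3×96485×(2.46 − 2.246)/(8.314×340) = 21.913, so Q = 3.29 × 10^9.
With Q = [Al³⁺]/[Ag⁺]^3 and the known concentrations, [Ag⁺]^3 in the denominator gives [Ag⁺] = 3.9 × 10^-4 M.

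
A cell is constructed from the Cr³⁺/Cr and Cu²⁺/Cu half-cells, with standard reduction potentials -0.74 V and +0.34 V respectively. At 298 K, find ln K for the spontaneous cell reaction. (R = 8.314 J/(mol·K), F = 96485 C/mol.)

ln K = 252.4

E°_cell = +0.34 − (-0.74) = 1.08 V, with n = 6 electrons transferred.
At equilibrium E = 0, so the Nernst equation gives ln K = nFE°/RT = (6)(96485)(1.08)/((8.314)(298)) = 252.35.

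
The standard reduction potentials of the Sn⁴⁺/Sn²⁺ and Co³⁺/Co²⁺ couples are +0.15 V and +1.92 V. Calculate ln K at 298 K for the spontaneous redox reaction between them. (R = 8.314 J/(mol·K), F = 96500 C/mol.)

E°_cell = +1.92 − (+0.15) = 1.77 V, with n = 2 electrons transferred.
At equilibrium E = 0, so the Nernst equation gives ln K = nFE°/RT = (2)(96500)(1.77)/((8.314)(298)) = 137.88.

ln K = 137.9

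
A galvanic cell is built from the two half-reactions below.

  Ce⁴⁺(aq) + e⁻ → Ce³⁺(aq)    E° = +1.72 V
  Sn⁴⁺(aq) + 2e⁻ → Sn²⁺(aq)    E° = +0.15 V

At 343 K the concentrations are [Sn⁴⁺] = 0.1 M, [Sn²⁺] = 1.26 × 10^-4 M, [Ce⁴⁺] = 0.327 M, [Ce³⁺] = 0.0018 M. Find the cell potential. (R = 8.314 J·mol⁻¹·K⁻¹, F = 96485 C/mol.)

The Ce⁴⁺/Ce³⁺ couple has the higher reduction potential and acts as the cathode, so E°_cell = +1.72 − (+0.15) = 1.57 V.
Balancing electrons gives n = 2; the reaction quotient is Q = [Sn⁴⁺]·[Ce³⁺]^2/([Sn²⁺]·[Ce⁴⁺]^2) = 0.0240.
E = E° − (RT/nF) ln Q = 1.57 − (8.314×343)/(2×96485) × (-3.728) = 1.570 + 0.055 = 1.625 V.

1.63 V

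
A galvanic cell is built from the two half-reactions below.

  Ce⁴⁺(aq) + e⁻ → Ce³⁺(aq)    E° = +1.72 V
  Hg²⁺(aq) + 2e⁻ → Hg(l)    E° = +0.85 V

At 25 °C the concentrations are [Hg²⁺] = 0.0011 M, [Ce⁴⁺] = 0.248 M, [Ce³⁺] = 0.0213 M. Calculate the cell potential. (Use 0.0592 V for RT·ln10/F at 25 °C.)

1.02 V

The Ce⁴⁺/Ce³⁺ couple has the higher reduction potential and acts as the cathode, so E°_cell = +1.72 − (+0.85) = 0.87 V.
Balancing electrons gives n = 2; the reaction quotient is Q = [Hg²⁺]·[Ce³⁺]^2/[Ce⁴⁺]^2 = 8.11 × 10^-6.
At 25 °C, E = E° − (0.0592/n) log Q = 0.87 − (0.0592/2)(-5.091) = 0.870 + 0.151 = 1.021 V.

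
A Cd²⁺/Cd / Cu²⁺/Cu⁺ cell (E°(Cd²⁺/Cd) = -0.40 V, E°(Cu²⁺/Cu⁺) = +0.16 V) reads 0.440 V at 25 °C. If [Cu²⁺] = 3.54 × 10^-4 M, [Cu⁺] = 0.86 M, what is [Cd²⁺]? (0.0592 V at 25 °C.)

From the Nernst equation, log Q = n(E° − E)/0.0592 = 2(0.56 − 0.440)/0.0592 = 4.054, so Q = 1.13 × 10^4.
With Q = [Cd²⁺]·[Cu⁺]^2/[Cu²⁺]^2 and the known concentrations, [Cd²⁺] in the numerator gives [Cd²⁺] = 0.0019 M.

0.0019 M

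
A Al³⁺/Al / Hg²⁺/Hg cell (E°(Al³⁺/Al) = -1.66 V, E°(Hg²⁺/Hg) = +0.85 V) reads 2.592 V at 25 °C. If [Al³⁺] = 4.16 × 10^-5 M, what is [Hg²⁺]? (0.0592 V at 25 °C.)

From the Nernst equation, log Q = n(E° − E)/0.0592 = 6(2.51 − 2.592)/0.0592 = -8.311, so Q = 4.89 × 10^-9.
With Q = [Al³⁺]^2/[Hg²⁺]^3 and the known concentrations, [Hg²⁺]^3 in the denominator gives [Hg²⁺] = 0.71 M.

0.71 M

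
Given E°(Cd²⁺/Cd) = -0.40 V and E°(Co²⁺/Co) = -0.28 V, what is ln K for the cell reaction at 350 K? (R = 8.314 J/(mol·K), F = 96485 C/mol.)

ln K = 8.0

E°_cell = -0.28 − (-0.40) = 0.12 V, with n = 2 electrons transferred.
At equilibrium E = 0, so the Nernst equation gives ln K = nFE°/RT = (2)(96485)(0.12)/((8.314)(350)) = 7.96.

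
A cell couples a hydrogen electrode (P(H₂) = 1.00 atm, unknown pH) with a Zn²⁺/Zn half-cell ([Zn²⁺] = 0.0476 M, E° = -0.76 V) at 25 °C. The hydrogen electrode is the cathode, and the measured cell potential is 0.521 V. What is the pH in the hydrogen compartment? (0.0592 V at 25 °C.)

pH = 4.70

E°_cell = 0.76 V and n = 2.
log Q = n(E° − E)/0.0592 = 2×(0.76 − 0.521)/0.0592 = 8.074.
With Q = [Zn²⁺]·P(H₂) / [H⁺]^2, solving for [H⁺] gives log[H⁺] = -4.698, so pH = 4.70.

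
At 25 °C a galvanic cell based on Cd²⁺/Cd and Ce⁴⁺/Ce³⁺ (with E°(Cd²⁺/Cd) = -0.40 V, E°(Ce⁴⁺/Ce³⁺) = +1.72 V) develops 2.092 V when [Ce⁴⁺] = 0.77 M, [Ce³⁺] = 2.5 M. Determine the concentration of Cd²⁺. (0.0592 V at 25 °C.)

0.84 M

From the Nernst equation, log Q = n(E° − E)/0.0592 = 2(2.12 − 2.092)/0.0592 = 0.946, so Q = 8.83.
With Q = [Cd²⁺]·[Ce³⁺]^2/[Ce⁴⁺]^2 and the known concentrations, [Cd²⁺] in the numerator gives [Cd²⁺] = 0.84 M.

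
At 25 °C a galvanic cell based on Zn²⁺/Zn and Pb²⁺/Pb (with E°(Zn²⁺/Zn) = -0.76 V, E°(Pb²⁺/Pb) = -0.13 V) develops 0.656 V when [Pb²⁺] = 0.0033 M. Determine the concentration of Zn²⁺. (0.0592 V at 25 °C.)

4.4 × 10^-4 M

From the Nernst equation, log Q = n(E° − E)/0.0592 = 2(0.63 − 0.656)/0.0592 = -0.878, so Q = 0.132.
With Q = [Zn²⁺]/[Pb²⁺] and the known concentrations, [Zn²⁺] in the numerator gives [Zn²⁺] = 4.4 × 10^-4 M.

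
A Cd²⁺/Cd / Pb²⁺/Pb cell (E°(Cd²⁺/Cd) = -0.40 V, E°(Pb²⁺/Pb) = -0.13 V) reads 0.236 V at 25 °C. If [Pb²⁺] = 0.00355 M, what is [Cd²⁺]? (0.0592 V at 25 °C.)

0.05 M

From the Nernst equation, log Q = n(E° − E)/0.0592 = 2(0.27 − 0.236)/0.0592 = 1.149, so Q = 14.1.
With Q = [Cd²⁺]/[Pb²⁺] and the known concentrations, [Cd²⁺] in the numerator gives [Cd²⁺] = 0.05 M.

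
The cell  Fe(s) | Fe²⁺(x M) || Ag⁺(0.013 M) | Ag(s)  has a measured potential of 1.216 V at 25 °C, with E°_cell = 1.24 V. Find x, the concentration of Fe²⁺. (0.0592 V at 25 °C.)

0.0011 M

From the Nernst equation, log Q = n(E° − E)/0.0592 = 2(1.24 − 1.216)/0.0592 = 0.811, so Q = 6.47.
With Q = [Fe²⁺]/[Ag⁺]^2 and the known concentrations, [Fe²⁺] in the numerator gives [Fe²⁺] = 0.0011 M.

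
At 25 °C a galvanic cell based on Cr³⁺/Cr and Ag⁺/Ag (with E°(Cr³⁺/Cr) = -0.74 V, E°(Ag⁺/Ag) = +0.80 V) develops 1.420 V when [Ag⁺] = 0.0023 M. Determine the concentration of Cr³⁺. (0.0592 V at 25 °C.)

From the Nernst equation, log Q = n(E° − E)/0.0592 = 3(1.54 − 1.420)/0.0592 = 6.081, so Q = 1.21 × 10^6.
With Q = [Cr³⁺]/[Ag⁺]^3 and the known concentrations, [Cr³⁺] in the numerator gives [Cr³⁺] = 0.015 M.

0.015 M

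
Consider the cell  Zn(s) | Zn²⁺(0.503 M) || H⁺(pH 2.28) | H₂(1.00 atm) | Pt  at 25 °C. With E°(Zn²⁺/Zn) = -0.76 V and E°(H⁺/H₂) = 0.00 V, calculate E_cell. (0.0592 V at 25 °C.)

0.63 V

The hydrogen couple is the cathode, so E°_cell = 0.76 V; n = 2.
[H⁺] = 10^(−2.28) = 0.0052 M, and Q = [Zn²⁺]·P(H₂) / [H⁺]^2 = 1.83 × 10^4.
E = E° − (0.0592/2) log Q = 0.76 − (0.0592/2)(4.262) = 0.634 V.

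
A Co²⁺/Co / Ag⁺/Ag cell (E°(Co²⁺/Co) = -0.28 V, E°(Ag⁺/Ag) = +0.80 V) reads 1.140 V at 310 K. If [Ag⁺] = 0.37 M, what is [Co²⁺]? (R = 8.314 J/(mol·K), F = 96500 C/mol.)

0.0015 M

From the Nernst equation, ln Q = nF(E° − E)/RT = 2×96500×(1.08 − 1.140)/(8.314×310) = -4.493, so Q = 0.0112.
With Q = [Co²⁺]/[Ag⁺]^2 and the known concentrations, [Co²⁺] in the numerator gives [Co²⁺] = 0.0015 M.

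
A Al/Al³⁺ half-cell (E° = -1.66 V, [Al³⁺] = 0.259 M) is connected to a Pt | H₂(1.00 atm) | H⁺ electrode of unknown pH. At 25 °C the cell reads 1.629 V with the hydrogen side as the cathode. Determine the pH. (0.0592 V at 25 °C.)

pH = 0.72

E°_cell = 1.66 V and n = 6.
log Q = n(E° − E)/0.0592 = 6×(1.66 − 1.629)/0.0592 = 3.142.
With Q = [Al³⁺]^2·P(H₂)^3 / [H⁺]^6, solving for [H⁺] gives log[H⁺] = -0.719, so pH = 0.72.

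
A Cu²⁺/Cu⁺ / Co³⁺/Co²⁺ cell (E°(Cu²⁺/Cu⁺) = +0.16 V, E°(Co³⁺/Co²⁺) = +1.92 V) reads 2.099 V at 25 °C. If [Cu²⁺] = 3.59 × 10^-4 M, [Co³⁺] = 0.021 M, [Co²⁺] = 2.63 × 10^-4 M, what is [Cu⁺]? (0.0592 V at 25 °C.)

2.4 M

From the Nernst equation, log Q = n(E° − E)/0.0592 = 1(1.76 − 2.099)/0.0592 = -5.726, so Q = 1.88 × 10^-6.
With Q = [Cu²⁺]·[Co²⁺]/([Cu⁺]·[Co³⁺]) and the known concentrations, [Cu⁺] in the denominator gives [Cu⁺] = 2.4 M.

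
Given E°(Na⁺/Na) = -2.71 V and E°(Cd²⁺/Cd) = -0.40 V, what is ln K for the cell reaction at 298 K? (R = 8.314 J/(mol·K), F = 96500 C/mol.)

ln K = 179.9

E°_cell = -0.40 − (-2.71) = 2.31 V, with n = 2 electrons transferred.
At equilibrium E = 0, so the Nernst equation gives ln K = nFE°/RT = (2)(96500)(2.31)/((8.314)(298)) = 179.95.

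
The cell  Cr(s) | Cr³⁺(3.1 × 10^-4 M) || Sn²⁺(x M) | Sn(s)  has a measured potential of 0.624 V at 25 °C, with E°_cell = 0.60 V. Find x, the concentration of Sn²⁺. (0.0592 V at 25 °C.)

From the Nernst equation, log Q = n(E° − E)/0.0592 = 6(0.60 − 0.624)/0.0592 = -2.432, so Q = 0.00369.
With Q = [Cr³⁺]^2/[Sn²⁺]^3 and the known concentrations, [Sn²⁺]^3 in the denominator gives [Sn²⁺] = 0.03 M.

0.03 M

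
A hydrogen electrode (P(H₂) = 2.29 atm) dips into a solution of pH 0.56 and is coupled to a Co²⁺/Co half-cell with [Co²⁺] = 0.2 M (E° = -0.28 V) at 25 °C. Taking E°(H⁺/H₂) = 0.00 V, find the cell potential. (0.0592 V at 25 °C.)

0.26 V

The hydrogen couple is the cathode, so E°_cell = 0.28 V; n = 2.
[H⁺] = 10^(−0.56) = 0.28 M, and Q = [Co²⁺]·P(H₂) / [H⁺]^2 = 6.04.
E = E° − (0.0592/2) log Q = 0.28 − (0.0592/2)(0.781) = 0.257 V.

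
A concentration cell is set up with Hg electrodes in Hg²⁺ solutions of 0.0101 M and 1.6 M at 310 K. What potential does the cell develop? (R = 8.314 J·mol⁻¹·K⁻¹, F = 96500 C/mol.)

0.068 V

Both half-cells are Hg²⁺/Hg, so E°_cell = 0. The concentrated side is the cathode; the cell reaction moves Hg²⁺ from high to low concentration with n = 2.
Q = [Hg²⁺]_dilute/[Hg²⁺]_conc = 0.0101/1.6 = 0.00631.
E = 0 − (RT/nF) ln Q = −((8.314×310)/(2×96500))(-5.065) = 0.0676 V.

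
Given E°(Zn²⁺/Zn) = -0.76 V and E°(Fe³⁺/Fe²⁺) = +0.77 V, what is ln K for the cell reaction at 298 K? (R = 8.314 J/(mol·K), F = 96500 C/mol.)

ln K = 119.2

E°_cell = +0.77 − (-0.76) = 1.53 V, with n = 2 electrons transferred.
At equilibrium E = 0, so the Nernst equation gives ln K = nFE°/RT = (2)(96500)(1.53)/((8.314)(298)) = 119.19.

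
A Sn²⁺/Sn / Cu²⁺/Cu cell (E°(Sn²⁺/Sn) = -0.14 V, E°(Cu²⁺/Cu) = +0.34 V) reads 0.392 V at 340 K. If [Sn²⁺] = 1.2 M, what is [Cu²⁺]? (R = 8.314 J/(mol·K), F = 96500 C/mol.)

0.0029 M

From the Nernst equation, ln Q = nF(E° − E)/RT = 2×96500×(0.48 − 0.392)/(8.314×340) = 6.008, so Q = 407.
With Q = [Sn²⁺]/[Cu²⁺] and the known concentrations, [Cu²⁺] in the denominator gives [Cu²⁺] = 0.0029 M.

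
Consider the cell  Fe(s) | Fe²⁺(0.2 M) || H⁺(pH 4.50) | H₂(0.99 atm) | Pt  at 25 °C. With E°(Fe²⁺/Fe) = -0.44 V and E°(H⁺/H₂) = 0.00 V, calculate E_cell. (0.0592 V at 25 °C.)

0.19 V

The hydrogen couple is the cathode, so E°_cell = 0.44 V; n = 2.
[H⁺] = 10^(−4.50) = 3.2 × 10^-5 M, and Q = [Fe²⁺]·P(H₂) / [H⁺]^2 = 1.98 × 10^8.
E = E° − (0.0592/2) log Q = 0.44 − (0.0592/2)(8.297) = 0.194 V.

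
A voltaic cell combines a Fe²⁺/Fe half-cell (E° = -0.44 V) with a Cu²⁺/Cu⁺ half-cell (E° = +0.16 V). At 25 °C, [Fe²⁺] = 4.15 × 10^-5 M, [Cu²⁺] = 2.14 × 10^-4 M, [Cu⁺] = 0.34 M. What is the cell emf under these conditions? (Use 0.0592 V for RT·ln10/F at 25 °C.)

The Cu²⁺/Cu⁺ couple has the higher reduction potential and acts as the cathode, so E°_cell = +0.16 − (-0.44) = 0.60 V.
Balancing electrons gives n = 2; the reaction quotient is Q = [Fe²⁺]·[Cu⁺]^2/[Cu²⁺]^2 = 105.
At 25 °C, E = E° − (0.0592/n) log Q = 0.60 − (0.0592/2)(2.020) = 0.600 − 0.060 = 0.540 V.

0.540 V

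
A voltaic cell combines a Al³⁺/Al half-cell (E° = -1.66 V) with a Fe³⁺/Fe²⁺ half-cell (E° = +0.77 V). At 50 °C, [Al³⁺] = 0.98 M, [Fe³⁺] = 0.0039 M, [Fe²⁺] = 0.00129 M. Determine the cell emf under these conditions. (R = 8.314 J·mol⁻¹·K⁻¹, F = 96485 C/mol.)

The Fe³⁺/Fe²⁺ couple has the higher reduction potential and acts as the cathode, so E°_cell = +0.77 − (-1.66) = 2.43 V.
Balancing electrons gives n = 3; the reaction quotient is Q = [Al³⁺]·[Fe²⁺]^3/[Fe³⁺]^3 = 0.0355.
E = E° − (RT/nF) ln Q = 2.43 − (8.314×323)/(3×96485) × (-3.339) = 2.430 + 0.031 = 2.461 V.

2.46 V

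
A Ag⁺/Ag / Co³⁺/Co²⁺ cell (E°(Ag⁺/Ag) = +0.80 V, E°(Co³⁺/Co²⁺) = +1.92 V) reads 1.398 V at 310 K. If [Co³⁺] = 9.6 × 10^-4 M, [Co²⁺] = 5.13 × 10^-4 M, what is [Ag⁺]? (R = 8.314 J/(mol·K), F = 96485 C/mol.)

From the Nernst equation, ln Q = nF(E° − E)/RT = 1×96485×(1.12 − 1.398)/(8.314×310) = -10.407, so Q = 3.02 × 10^-5.
With Q = [Ag⁺]·[Co²⁺]/[Co³⁺] and the known concentrations, [Ag⁺] in the numerator gives [Ag⁺] = 5.7 × 10^-5 M.

5.7 × 10^-5 M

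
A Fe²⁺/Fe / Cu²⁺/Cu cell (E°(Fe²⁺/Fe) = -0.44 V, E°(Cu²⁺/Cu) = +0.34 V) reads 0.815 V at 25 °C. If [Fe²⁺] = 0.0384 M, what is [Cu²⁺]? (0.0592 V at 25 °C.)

From the Nernst equation, log Q = n(E° − E)/0.0592 = 2(0.78 − 0.815)/0.0592 = -1.182, so Q = 0.0657.
With Q = [Fe²⁺]/[Cu²⁺] and the known concentrations, [Cu²⁺] in the denominator gives [Cu²⁺] = 0.58 M.

0.58 M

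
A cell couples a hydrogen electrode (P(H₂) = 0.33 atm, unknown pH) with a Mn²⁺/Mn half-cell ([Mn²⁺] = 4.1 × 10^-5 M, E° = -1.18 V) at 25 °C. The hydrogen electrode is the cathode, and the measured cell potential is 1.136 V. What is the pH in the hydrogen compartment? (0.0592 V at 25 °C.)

pH = 3.18

E°_cell = 1.18 V and n = 2.
log Q = n(E° − E)/0.0592 = 2×(1.18 − 1.136)/0.0592 = 1.486.
With Q = [Mn²⁺]·P(H₂) / [H⁺]^2, solving for [H⁺] gives log[H⁺] = -3.178, so pH = 3.18.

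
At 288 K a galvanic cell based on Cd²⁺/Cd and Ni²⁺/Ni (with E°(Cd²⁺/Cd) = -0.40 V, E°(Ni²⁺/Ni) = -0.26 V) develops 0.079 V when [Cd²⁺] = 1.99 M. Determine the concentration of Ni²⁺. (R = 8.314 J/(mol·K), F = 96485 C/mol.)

0.015 M

From the Nernst equation, ln Q = nF(E° − E)/RT = 2×96485×(0.14 − 0.079)/(8.314×288) = 4.916, so Q = 136.
With Q = [Cd²⁺]/[Ni²⁺] and the known concentrations, [Ni²⁺] in the denominator gives [Ni²⁺] = 0.015 M.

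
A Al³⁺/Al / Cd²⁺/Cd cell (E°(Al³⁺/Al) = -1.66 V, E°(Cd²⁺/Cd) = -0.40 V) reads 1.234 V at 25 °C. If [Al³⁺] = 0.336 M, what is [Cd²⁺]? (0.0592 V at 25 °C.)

0.064 M

From the Nernst equation, log Q = n(E° − E)/0.0592 = 6(1.26 − 1.234)/0.0592 = 2.635, so Q = 432.
With Q = [Al³⁺]^2/[Cd²⁺]^3 and the known concentrations, [Cd²⁺]^3 in the denominator gives [Cd²⁺] = 0.064 M.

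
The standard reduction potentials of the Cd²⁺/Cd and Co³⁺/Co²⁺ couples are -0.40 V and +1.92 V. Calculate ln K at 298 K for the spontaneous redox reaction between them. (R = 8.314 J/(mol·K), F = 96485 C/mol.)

E°_cell = +1.92 − (-0.40) = 2.32 V, with n = 2 electrons transferred.
At equilibrium E = 0, so the Nernst equation gives ln K = nFE°/RT = (2)(96485)(2.32)/((8.314)(298)) = 180.70.

ln K = 180.7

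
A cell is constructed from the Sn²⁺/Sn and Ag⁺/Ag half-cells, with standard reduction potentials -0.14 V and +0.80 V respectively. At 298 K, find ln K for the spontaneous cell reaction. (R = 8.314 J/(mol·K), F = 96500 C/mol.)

ln K = 73.2

E°_cell = +0.80 − (-0.14) = 0.94 V, with n = 2 electrons transferred.
At equilibrium E = 0, so the Nernst equation gives ln K = nFE°/RT = (2)(96500)(0.94)/((8.314)(298)) = 73.22.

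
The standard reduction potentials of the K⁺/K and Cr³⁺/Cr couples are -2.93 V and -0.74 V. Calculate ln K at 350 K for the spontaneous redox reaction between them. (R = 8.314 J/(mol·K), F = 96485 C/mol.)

E°_cell = -0.74 − (-2.93) = 2.19 V, with n = 3 electrons transferred.
At equilibrium E = 0, so the Nernst equation gives ln K = nFE°/RT = (3)(96485)(2.19)/((8.314)(350)) = 217.84.

ln K = 217.8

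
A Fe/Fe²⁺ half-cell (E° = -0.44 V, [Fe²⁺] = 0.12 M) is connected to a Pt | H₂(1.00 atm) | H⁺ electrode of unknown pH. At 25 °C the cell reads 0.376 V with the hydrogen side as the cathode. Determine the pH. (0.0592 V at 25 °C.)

pH = 1.54

E°_cell = 0.44 V and n = 2.
log Q = n(E° − E)/0.0592 = 2×(0.44 − 0.376)/0.0592 = 2.162.
With Q = [Fe²⁺]·P(H₂) / [H⁺]^2, solving for [H⁺] gives log[H⁺] = -1.541, so pH = 1.54.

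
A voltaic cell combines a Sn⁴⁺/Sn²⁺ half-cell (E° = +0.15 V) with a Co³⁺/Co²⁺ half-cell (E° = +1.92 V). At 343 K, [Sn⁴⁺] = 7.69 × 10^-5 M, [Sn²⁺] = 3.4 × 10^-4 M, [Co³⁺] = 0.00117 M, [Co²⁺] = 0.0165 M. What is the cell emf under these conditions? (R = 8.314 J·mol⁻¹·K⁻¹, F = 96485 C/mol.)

1.71 V

The Co³⁺/Co²⁺ couple has the higher reduction potential and acts as the cathode, so E°_cell = +1.92 − (+0.15) = 1.77 V.
Balancing electrons gives n = 2; the reaction quotient is Q = [Sn⁴⁺]·[Co²⁺]^2/([Sn²⁺]·[Co³⁺]^2) = 45.0.
E = E° − (RT/nF) ln Q = 1.77 − (8.314×343)/(2×96485) × (3.806) = 1.770 − 0.056 = 1.714 V.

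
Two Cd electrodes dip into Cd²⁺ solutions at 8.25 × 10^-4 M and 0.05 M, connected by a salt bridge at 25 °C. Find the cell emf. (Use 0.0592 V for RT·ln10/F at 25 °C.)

Both half-cells are Cd²⁺/Cd, so E°_cell = 0. The concentrated side is the cathode; the cell reaction moves Cd²⁺ from high to low concentration with n = 2.
Q = [Cd²⁺]_dilute/[Cd²⁺]_conc = 8.25 × 10^-4/0.05 = 0.0165.
E = 0 − (0.0592/2) log Q = −(0.0592/2)(-1.783) = 0.0528 V.

0.053 V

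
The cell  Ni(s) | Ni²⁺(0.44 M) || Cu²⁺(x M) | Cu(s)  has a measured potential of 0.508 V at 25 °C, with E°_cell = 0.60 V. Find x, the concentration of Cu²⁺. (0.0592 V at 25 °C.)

3.4 × 10^-4 M

From the Nernst equation, log Q = n(E° − E)/0.0592 = 2(0.60 − 0.508)/0.0592 = 3.108, so Q = 1280.
With Q = [Ni²⁺]/[Cu²⁺] and the known concentrations, [Cu²⁺] in the denominator gives [Cu²⁺] = 3.4 × 10^-4 M.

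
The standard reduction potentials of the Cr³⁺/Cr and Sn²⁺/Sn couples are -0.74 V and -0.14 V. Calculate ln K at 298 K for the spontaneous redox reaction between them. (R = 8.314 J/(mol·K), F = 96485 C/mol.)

E°_cell = -0.14 − (-0.74) = 0.60 V, with n = 6 electrons transferred.
At equilibrium E = 0, so the Nernst equation gives ln K = nFE°/RT = (6)(96485)(0.60)/((8.314)(298)) = 140.20.

ln K = 140.2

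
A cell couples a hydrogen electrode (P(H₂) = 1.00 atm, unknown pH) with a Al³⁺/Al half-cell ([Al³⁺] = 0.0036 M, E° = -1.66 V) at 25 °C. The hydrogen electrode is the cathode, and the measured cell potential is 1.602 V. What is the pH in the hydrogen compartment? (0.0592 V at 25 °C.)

E°_cell = 1.66 V and n = 6.
log Q = n(E° − E)/0.0592 = 6×(1.66 − 1.602)/0.0592 = 5.878.
With Q = [Al³⁺]^2·P(H₂)^3 / [H⁺]^6, solving for [H⁺] gives log[H⁺] = -1.794, so pH = 1.79.

pH = 1.79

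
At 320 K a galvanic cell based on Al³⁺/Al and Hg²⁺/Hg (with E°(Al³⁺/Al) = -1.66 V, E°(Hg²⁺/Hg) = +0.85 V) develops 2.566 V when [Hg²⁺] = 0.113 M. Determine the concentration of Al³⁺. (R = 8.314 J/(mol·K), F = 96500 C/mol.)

8.6 × 10^-5 M

From the Nernst equation, ln Q = nF(E° − E)/RT = 6×96500×(2.51 − 2.566)/(8.314×320) = -12.187, so Q = 5.09 × 10^-6.
With Q = [Al³⁺]^2/[Hg²⁺]^3 and the known concentrations, [Al³⁺]^2 in the numerator gives [Al³⁺] = 8.6 × 10^-5 M.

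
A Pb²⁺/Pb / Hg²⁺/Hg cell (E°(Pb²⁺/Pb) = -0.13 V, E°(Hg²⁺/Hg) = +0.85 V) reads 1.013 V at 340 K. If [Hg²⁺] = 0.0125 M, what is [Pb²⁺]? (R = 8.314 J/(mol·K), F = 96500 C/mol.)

From the Nernst equation, ln Q = nF(E° − E)/RT = 2×96500×(0.98 − 1.013)/(8.314×340) = -2.253, so Q = 0.105.
With Q = [Pb²⁺]/[Hg²⁺] and the known concentrations, [Pb²⁺] in the numerator gives [Pb²⁺] = 0.0013 M.

0.0013 M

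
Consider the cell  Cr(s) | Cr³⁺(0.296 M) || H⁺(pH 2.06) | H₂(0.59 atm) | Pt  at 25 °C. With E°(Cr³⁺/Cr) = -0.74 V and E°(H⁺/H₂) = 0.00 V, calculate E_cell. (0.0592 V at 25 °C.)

0.64 V

The hydrogen couple is the cathode, so E°_cell = 0.74 V; n = 6.
[H⁺] = 10^(−2.06) = 0.0087 M, and Q = [Cr³⁺]^2·P(H₂)^3 / [H⁺]^6 = 4.12 × 10^10.
E = E° − (0.0592/6) log Q = 0.74 − (0.0592/6)(10.615) = 0.635 V.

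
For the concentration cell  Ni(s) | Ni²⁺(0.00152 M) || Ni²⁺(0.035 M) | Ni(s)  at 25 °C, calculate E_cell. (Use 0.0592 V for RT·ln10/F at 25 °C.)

Both half-cells are Ni²⁺/Ni, so E°_cell = 0. The concentrated side is the cathode; the cell reaction moves Ni²⁺ from high to low concentration with n = 2.
Q = [Ni²⁺]_dilute/[Ni²⁺]_conc = 0.00152/0.035 = 0.0434.
E = 0 − (0.0592/2) log Q = −(0.0592/2)(-1.362) = 0.0403 V.

0.040 V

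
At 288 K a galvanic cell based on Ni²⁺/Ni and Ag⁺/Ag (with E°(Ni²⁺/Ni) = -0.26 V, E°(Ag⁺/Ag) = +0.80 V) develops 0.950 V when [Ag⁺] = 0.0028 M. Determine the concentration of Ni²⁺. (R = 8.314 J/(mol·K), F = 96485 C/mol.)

From the Nernst equation, ln Q = nF(E° − E)/RT = 2×96485×(1.06 − 0.950)/(8.314×288) = 8.865, so Q = 7080.
With Q = [Ni²⁺]/[Ag⁺]^2 and the known concentrations, [Ni²⁺] in the numerator gives [Ni²⁺] = 0.056 M.

0.056 M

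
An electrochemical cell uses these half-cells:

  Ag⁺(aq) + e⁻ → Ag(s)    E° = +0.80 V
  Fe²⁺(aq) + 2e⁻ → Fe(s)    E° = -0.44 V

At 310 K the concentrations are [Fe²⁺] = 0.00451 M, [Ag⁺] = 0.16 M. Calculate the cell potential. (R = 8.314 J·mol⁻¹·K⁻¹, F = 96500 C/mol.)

1.26 V

The Ag⁺/Ag couple has the higher reduction potential and acts as the cathode, so E°_cell = +0.80 − (-0.44) = 1.24 V.
Balancing electrons gives n = 2; the reaction quotient is Q = [Fe²⁺]/[Ag⁺]^2 = 0.176.
E = E° − (RT/nF) ln Q = 1.24 − (8.314×310)/(2×96500) × (-1.736) = 1.240 + 0.023 = 1.263 V.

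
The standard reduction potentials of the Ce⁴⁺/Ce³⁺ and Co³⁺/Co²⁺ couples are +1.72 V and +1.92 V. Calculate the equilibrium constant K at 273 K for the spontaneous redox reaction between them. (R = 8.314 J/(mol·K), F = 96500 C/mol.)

E°_cell = +1.92 − (+1.72) = 0.20 V, with n = 1 electron transferred.
At equilibrium E = 0, so the Nernst equation gives ln K = nFE°/RT = (1)(96500)(0.20)/((8.314)(273)) = 8.50.
K = e^8.50 = 4900.

4900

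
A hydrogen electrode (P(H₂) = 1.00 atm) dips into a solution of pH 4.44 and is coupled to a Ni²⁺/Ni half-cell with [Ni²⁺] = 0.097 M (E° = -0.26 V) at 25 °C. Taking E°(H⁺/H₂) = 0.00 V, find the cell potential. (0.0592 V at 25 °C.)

The hydrogen couple is the cathode, so E°_cell = 0.26 V; n = 2.
[H⁺] = 10^(−4.44) = 3.6 × 10^-5 M, and Q = [Ni²⁺]·P(H₂) / [H⁺]^2 = 7.36 × 10^7.
E = E° − (0.0592/2) log Q = 0.26 − (0.0592/2)(7.867) = 0.027 V.

0.027 V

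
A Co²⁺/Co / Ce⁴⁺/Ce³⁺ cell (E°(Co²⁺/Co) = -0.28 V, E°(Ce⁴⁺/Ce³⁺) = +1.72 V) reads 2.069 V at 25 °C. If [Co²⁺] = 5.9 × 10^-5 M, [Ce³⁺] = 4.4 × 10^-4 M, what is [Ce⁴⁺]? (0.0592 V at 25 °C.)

From the Nernst equation, log Q = n(E° − E)/0.0592 = 2(2.00 − 2.069)/0.0592 = -2.331, so Q = 0.00467.
With Q = [Co²⁺]·[Ce³⁺]^2/[Ce⁴⁺]^2 and the known concentrations, [Ce⁴⁺]^2 in the denominator gives [Ce⁴⁺] = 4.9 × 10^-5 M.

4.9 × 10^-5 M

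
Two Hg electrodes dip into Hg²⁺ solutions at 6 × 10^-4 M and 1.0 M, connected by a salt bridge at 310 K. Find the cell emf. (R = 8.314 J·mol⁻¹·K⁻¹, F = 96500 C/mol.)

0.099 V

Both half-cells are Hg²⁺/Hg, so E°_cell = 0. The concentrated side is the cathode; the cell reaction moves Hg²⁺ from high to low concentration with n = 2.
Q = [Hg²⁺]_dilute/[Hg²⁺]_conc = 6 × 10^-4/1.0 = 6 × 10^-4.
E = 0 − (RT/nF) ln Q = −((8.314×310)/(2×96500))(-7.419) = 0.0991 V.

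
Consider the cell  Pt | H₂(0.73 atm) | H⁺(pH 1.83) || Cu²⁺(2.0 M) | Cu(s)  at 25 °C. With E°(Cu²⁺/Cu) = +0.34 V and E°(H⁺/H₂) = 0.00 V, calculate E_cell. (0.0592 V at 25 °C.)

The Cu²⁺/Cu couple is the cathode, so E°_cell = 0.34 V; n = 2.
[H⁺] = 10^(−1.83) = 0.015 M, and Q = [H⁺]^2 / ([Cu²⁺]·P(H₂)) = 1.5 × 10^-4.
E = E° − (0.0592/2) log Q = 0.34 − (0.0592/2)(-3.824) = 0.453 V.

0.45 V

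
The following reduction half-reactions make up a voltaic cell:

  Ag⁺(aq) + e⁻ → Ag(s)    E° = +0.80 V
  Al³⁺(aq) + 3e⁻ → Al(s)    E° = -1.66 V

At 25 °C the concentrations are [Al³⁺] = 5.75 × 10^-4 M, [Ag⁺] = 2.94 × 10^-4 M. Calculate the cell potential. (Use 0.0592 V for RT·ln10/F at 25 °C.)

The Ag⁺/Ag couple has the higher reduction potential and acts as the cathode, so E°_cell = +0.80 − (-1.66) = 2.46 V.
Balancing electrons gives n = 3; the reaction quotient is Q = [Al³⁺]/[Ag⁺]^3 = 2.26 × 10^7.
At 25 °C, E = E° − (0.0592/n) log Q = 2.46 − (0.0592/3)(7.355) = 2.460 − 0.145 = 2.315 V.

2.31 V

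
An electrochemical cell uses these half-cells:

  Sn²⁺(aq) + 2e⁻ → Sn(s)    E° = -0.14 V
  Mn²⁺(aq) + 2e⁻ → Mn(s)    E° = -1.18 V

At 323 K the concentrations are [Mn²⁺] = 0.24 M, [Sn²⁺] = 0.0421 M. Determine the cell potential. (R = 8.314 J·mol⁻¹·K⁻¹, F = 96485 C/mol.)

1.02 V

The Sn²⁺/Sn couple has the higher reduction potential and acts as the cathode, so E°_cell = -0.14 − (-1.18) = 1.04 V.
Balancing electrons gives n = 2; the reaction quotient is Q = [Mn²⁺]/[Sn²⁺] = 5.70.
E = E° − (RT/nF) ln Q = 1.04 − (8.314×323)/(2×96485) × (1.741) = 1.040 − 0.024 = 1.016 V.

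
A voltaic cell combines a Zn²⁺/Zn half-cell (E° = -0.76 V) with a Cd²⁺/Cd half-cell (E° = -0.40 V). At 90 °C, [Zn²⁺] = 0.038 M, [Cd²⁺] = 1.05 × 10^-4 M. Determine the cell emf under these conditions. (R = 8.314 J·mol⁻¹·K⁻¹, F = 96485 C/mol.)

The Cd²⁺/Cd couple has the higher reduction potential and acts as the cathode, so E°_cell = -0.40 − (-0.76) = 0.36 V.
Balancing electrons gives n = 2; the reaction quotient is Q = [Zn²⁺]/[Cd²⁺] = 362.
E = E° − (RT/nF) ln Q = 0.36 − (8.314×363)/(2×96485) × (5.891) = 0.360 − 0.092 = 0.268 V.

0.268 V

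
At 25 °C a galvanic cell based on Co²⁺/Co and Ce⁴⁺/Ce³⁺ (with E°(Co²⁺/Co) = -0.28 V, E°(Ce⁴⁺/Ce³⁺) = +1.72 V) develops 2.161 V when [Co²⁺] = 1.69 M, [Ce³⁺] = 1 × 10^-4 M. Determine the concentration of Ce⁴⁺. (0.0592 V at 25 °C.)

From the Nernst equation, log Q = n(E° − E)/0.0592 = 2(2.00 − 2.161)/0.0592 = -5.439, so Q = 3.64 × 10^-6.
With Q = [Co²⁺]·[Ce³⁺]^2/[Ce⁴⁺]^2 and the known concentrations, [Ce⁴⁺]^2 in the denominator gives [Ce⁴⁺] = 0.068 M.

0.068 M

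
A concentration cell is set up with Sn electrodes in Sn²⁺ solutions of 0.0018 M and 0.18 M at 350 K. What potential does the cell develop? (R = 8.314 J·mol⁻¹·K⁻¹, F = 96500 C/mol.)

0.069 V

Both half-cells are Sn²⁺/Sn, so E°_cell = 0. The concentrated side is the cathode; the cell reaction moves Sn²⁺ from high to low concentration with n = 2.
Q = [Sn²⁺]_dilute/[Sn²⁺]_conc = 0.0018/0.18 = 0.0100.
E = 0 − (RT/nF) ln Q = −((8.314×350)/(2×96500))(-4.605) = 0.0694 V.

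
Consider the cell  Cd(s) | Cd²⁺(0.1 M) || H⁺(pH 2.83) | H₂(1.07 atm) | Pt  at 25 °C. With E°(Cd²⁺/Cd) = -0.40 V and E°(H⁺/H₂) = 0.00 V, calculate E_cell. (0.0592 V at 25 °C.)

The hydrogen couple is the cathode, so E°_cell = 0.40 V; n = 2.
[H⁺] = 10^(−2.83) = 0.0015 M, and Q = [Cd²⁺]·P(H₂) / [H⁺]^2 = 4.89 × 10^4.
E = E° − (0.0592/2) log Q = 0.40 − (0.0592/2)(4.689) = 0.261 V.

0.26 V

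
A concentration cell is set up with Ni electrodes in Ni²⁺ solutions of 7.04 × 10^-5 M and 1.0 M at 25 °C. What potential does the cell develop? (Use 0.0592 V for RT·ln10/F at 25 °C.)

Both half-cells are Ni²⁺/Ni, so E°_cell = 0. The concentrated side is the cathode; the cell reaction moves Ni²⁺ from high to low concentration with n = 2.
Q = [Ni²⁺]_dilute/[Ni²⁺]_conc = 7.04 × 10^-5/1.0 = 7.04 × 10^-5.
E = 0 − (0.0592/2) log Q = −(0.0592/2)(-4.152) = 0.1229 V.

0.12 V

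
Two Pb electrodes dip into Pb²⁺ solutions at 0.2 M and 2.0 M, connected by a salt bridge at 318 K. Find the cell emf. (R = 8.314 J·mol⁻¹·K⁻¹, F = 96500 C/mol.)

Both half-cells are Pb²⁺/Pb, so E°_cell = 0. The concentrated side is the cathode; the cell reaction moves Pb²⁺ from high to low concentration with n = 2.
Q = [Pb²⁺]_dilute/[Pb²⁺]_conc = 0.2/2.0 = 0.100.
E = 0 − (RT/nF) ln Q = −((8.314×318)/(2×96500))(-2.303) = 0.0315 V.

0.032 V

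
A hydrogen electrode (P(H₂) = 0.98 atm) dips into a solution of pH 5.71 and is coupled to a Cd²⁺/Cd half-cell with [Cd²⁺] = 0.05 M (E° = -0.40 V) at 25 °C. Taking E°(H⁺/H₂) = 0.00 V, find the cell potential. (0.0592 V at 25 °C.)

0.10 V

The hydrogen couple is the cathode, so E°_cell = 0.40 V; n = 2.
[H⁺] = 10^(−5.71) = 1.9 × 10^-6 M, and Q = [Cd²⁺]·P(H₂) / [H⁺]^2 = 1.29 × 10^10.
E = E° − (0.0592/2) log Q = 0.40 − (0.0592/2)(10.110) = 0.101 V.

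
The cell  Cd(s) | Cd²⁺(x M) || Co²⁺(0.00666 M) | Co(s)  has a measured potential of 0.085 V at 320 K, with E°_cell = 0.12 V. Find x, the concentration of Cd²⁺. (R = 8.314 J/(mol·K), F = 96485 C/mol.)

From the Nernst equation, ln Q = nF(E° − E)/RT = 2×96485×(0.12 − 0.085)/(8.314×320) = 2.539, so Q = 12.7.
With Q = [Cd²⁺]/[Co²⁺] and the known concentrations, [Cd²⁺] in the numerator gives [Cd²⁺] = 0.084 M.

0.084 M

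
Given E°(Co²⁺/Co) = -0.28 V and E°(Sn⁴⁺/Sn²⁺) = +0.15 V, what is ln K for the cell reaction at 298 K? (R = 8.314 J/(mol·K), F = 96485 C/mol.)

ln K = 33.5

E°_cell = +0.15 − (-0.28) = 0.43 V, with n = 2 electrons transferred.
At equilibrium E = 0, so the Nernst equation gives ln K = nFE°/RT = (2)(96485)(0.43)/((8.314)(298)) = 33.49.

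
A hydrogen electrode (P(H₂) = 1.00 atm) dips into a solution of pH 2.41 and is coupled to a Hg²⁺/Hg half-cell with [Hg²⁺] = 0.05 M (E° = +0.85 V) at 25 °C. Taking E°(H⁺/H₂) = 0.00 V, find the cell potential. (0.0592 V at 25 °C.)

The Hg²⁺/Hg couple is the cathode, so E°_cell = 0.85 V; n = 2.
[H⁺] = 10^(−2.41) = 0.0039 M, and Q = [H⁺]^2 / ([Hg²⁺]·P(H₂)) = 3.03 × 10^-4.
E = E° − (0.0592/2) log Q = 0.85 − (0.0592/2)(-3.519) = 0.954 V.

0.95 V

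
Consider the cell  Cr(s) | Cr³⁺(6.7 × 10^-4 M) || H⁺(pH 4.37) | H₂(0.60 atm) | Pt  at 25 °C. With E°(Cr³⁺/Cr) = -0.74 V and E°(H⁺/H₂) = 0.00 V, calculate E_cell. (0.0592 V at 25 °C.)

0.55 V

The hydrogen couple is the cathode, so E°_cell = 0.74 V; n = 6.
[H⁺] = 10^(−4.37) = 4.3 × 10^-5 M, and Q = [Cr³⁺]^2·P(H₂)^3 / [H⁺]^6 = 1.61 × 10^19.
E = E° − (0.0592/6) log Q = 0.74 − (0.0592/6)(19.207) = 0.550 V.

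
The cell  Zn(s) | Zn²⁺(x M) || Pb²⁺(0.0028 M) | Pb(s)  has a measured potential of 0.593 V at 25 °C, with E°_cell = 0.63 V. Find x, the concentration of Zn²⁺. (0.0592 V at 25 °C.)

0.05 M

From the Nernst equation, log Q = n(E° − E)/0.0592 = 2(0.63 − 0.593)/0.0592 = 1.250, so Q = 17.8.
With Q = [Zn²⁺]/[Pb²⁺] and the known concentrations, [Zn²⁺] in the numerator gives [Zn²⁺] = 0.05 M.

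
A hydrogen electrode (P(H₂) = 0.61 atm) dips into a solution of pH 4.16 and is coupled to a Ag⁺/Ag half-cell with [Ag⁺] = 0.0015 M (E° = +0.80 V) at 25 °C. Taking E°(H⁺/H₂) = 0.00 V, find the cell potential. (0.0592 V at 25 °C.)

0.87 V

The Ag⁺/Ag couple is the cathode, so E°_cell = 0.80 V; n = 2.
[H⁺] = 10^(−4.16) = 6.9 × 10^-5 M, and Q = [H⁺]^2 / ([Ag⁺]^2·P(H₂)) = 0.00349.
E = E° − (0.0592/2) log Q = 0.80 − (0.0592/2)(-2.458) = 0.873 V.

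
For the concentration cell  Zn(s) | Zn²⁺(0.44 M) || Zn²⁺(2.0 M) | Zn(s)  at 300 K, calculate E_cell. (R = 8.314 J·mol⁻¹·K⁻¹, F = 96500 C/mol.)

Both half-cells are Zn²⁺/Zn, so E°_cell = 0. The concentrated side is the cathode; the cell reaction moves Zn²⁺ from high to low concentration with n = 2.
Q = [Zn²⁺]_dilute/[Zn²⁺]_conc = 0.44/2.0 = 0.220.
E = 0 − (RT/nF) ln Q = −((8.314×300)/(2×96500))(-1.514) = 0.0196 V.

0.020 V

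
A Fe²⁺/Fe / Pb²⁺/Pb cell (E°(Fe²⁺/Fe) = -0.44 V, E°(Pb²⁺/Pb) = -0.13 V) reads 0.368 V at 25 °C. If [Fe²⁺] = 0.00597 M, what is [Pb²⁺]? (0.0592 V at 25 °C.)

0.54 M

From the Nernst equation, log Q = n(E° − E)/0.0592 = 2(0.31 − 0.368)/0.0592 = -1.959, so Q = 0.0110.
With Q = [Fe²⁺]/[Pb²⁺] and the known concentrations, [Pb²⁺] in the denominator gives [Pb²⁺] = 0.54 M.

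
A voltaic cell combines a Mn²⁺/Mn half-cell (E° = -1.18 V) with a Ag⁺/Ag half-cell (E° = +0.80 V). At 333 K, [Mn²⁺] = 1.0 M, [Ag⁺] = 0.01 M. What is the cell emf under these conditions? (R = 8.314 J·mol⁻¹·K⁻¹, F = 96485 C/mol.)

1.85 V

The Ag⁺/Ag couple has the higher reduction potential and acts as the cathode, so E°_cell = +0.80 − (-1.18) = 1.98 V.
Balancing electrons gives n = 2; the reaction quotient is Q = [Mn²⁺]/[Ag⁺]^2 = 1 × 10^4.
E = E° − (RT/nF) ln Q = 1.98 − (8.314×333)/(2×96485) × (9.210) = 1.980 − 0.132 = 1.848 V.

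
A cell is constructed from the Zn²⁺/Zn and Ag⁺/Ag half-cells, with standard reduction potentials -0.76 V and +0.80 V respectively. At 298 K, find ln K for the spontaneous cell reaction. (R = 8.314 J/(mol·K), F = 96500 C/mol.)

ln K = 121.5

E°_cell = +0.80 − (-0.76) = 1.56 V, with n = 2 electrons transferred.
At equilibrium E = 0, so the Nernst equation gives ln K = nFE°/RT = (2)(96500)(1.56)/((8.314)(298)) = 121.52.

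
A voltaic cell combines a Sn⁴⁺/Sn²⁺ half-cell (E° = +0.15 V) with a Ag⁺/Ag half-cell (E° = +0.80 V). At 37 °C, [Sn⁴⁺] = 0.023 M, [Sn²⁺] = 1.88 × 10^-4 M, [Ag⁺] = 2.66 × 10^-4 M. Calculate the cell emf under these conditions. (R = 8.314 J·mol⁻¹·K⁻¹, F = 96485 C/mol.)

0.366 V

The Ag⁺/Ag couple has the higher reduction potential and acts as the cathode, so E°_cell = +0.80 − (+0.15) = 0.65 V.
Balancing electrons gives n = 2; the reaction quotient is Q = [Sn⁴⁺]/([Sn²⁺]·[Ag⁺]^2) = 1.73 × 10^9.
E = E° − (RT/nF) ln Q = 0.65 − (8.314×310)/(2×96485) × (21.271) = 0.650 − 0.284 = 0.366 V.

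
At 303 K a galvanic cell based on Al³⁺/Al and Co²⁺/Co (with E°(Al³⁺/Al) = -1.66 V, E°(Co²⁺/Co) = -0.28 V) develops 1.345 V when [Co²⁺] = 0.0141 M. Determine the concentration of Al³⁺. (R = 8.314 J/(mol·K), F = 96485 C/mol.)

0.093 M

From the Nernst equation, ln Q = nF(E° − E)/RT = 6×96485×(1.38 − 1.345)/(8.314×303) = 8.043, so Q = 3110.
With Q = [Al³⁺]^2/[Co²⁺]^3 and the known concentrations, [Al³⁺]^2 in the numerator gives [Al³⁺] = 0.093 M.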